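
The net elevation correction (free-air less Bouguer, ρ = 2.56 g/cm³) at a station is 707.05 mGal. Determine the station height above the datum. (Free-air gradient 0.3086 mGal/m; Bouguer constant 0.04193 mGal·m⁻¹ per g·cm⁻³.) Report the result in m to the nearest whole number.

3513

Combined gradient = 0.3086 − 0.04193 × 2.56 = 0.2012592 mGal/m
h = 707.05 / 0.2012592 = 3513.13 m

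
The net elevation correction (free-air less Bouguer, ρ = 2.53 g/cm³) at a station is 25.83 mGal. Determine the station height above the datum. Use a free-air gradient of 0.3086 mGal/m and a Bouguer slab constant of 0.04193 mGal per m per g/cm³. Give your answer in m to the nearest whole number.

128

Combined gradient = 0.3086 − 0.04193 × 2.53 = 0.2025171 mGal/m
h = 25.83 / 0.2025171 = 127.54 m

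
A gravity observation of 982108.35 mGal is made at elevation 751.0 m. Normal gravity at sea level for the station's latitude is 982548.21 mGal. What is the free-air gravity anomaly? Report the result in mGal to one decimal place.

-208.1

Free-air correction = 0.3086 × 751.0 = 231.76 mGal
Free-air anomaly = 982108.35 − 982548.21 + (231.76) = -208.10 mGal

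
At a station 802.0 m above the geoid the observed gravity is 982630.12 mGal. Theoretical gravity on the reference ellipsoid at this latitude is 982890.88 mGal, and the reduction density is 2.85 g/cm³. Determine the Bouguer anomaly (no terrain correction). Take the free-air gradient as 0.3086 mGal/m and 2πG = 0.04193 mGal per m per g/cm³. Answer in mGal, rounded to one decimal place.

-109.1

Free-air correction = 0.3086 × 802.0 = 247.50 mGal
Free-air anomaly = 982630.12 − 982890.88 + (247.50) = -13.26 mGal
Bouguer slab correction = 0.04193 × 2.85 × 802.0 = 95.84 mGal
Simple Bouguer anomaly = -13.26 − (95.84) = -109.10 mGal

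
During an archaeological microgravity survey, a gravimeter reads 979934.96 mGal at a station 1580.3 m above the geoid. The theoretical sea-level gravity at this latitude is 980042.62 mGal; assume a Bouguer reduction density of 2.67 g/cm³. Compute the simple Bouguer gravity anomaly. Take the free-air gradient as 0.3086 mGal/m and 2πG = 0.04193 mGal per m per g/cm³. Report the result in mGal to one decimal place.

203.1

Free-air correction = 0.3086 × 1580.3 = 487.68 mGal
Free-air anomaly = 979934.96 − 980042.62 + (487.68) = 380.02 mGal
Bouguer slab correction = 0.04193 × 2.67 × 1580.3 = 176.92 mGal
Simple Bouguer anomaly = 380.02 − (176.92) = 203.10 mGal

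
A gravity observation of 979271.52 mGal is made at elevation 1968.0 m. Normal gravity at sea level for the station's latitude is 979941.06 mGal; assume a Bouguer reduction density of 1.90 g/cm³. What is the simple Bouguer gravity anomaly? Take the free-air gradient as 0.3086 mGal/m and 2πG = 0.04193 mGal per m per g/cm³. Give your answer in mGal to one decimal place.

Free-air correction = 0.3086 × 1968.0 = 607.32 mGal
Free-air anomaly = 979271.52 − 979941.06 + (607.32) = -62.22 mGal
Bouguer slab correction = 0.04193 × 1.90 × 1968.0 = 156.78 mGal
Simple Bouguer anomaly = -62.22 − (156.78) = -219.00 mGal

-219.0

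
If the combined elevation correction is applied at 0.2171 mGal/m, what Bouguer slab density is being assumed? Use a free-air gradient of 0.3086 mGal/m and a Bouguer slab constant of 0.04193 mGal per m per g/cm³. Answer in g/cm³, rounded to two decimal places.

2.18

0.2171 = 0.3086 − 0.04193 × ρ
ρ = (0.3086 − 0.2171) / 0.04193 = 2.18 g/cm³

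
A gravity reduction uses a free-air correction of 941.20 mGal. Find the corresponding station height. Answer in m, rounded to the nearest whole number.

3050

h = 941.20 / 0.3086 = 3049.90 m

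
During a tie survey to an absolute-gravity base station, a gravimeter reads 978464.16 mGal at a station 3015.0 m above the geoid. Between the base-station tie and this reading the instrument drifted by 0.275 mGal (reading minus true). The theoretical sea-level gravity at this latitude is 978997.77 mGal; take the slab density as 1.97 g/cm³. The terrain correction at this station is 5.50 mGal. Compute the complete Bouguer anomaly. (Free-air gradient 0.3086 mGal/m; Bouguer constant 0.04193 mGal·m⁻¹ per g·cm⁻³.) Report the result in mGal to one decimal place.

153.0

Drift-corrected reading = 978464.16 − (0.275) = 978463.885 mGal
Free-air correction = 0.3086 × 3015.0 = 930.43 mGal
Free-air anomaly = 978463.885 − 978997.77 + (930.43) = 396.545 mGal
Bouguer slab correction = 0.04193 × 1.97 × 3015.0 = 249.05 mGal
Simple Bouguer anomaly = 396.545 − (249.05) = 147.495 mGal
Complete Bouguer anomaly = 147.495 + 5.50 = 152.995 mGal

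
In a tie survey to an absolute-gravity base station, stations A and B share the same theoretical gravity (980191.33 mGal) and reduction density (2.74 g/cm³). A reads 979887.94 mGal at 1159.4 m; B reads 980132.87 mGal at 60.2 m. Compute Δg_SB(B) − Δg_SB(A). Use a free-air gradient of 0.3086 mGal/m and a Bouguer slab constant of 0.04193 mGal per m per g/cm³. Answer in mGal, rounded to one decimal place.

32.0

Δg_SB(A) = 979887.94 − 980191.33 + 0.3086×1159.4 − 0.04193×2.74×1159.4 = -78.80 mGal
Δg_SB(B) = 980132.87 − 980191.33 + 0.3086×60.2 − 0.04193×2.74×60.2 = -46.80 mGal
Difference = -46.80 − (-78.80) = 32.00 mGal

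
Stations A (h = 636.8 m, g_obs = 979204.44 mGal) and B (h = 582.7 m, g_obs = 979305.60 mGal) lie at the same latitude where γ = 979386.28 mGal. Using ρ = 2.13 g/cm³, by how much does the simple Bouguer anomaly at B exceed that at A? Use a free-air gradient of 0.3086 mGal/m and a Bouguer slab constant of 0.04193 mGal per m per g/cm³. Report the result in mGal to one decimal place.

89.3

Δg_SB(A) = 979204.44 − 979386.28 + 0.3086×636.8 − 0.04193×2.13×636.8 = -42.20 mGal
Δg_SB(B) = 979305.60 − 979386.28 + 0.3086×582.7 − 0.04193×2.13×582.7 = 47.10 mGal
Difference = 47.10 − (-42.20) = 89.30 mGal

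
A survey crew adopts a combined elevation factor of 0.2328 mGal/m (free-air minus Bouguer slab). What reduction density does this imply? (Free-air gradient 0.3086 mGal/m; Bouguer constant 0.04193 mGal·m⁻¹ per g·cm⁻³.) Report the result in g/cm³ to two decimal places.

0.2328 = 0.3086 − 0.04193 × ρ
ρ = (0.3086 − 0.2328) / 0.04193 = 1.81 g/cm³

1.81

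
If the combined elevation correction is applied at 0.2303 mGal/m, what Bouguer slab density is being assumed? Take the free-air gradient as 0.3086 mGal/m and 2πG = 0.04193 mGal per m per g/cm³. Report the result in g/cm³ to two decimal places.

0.2303 = 0.3086 − 0.04193 × ρ
ρ = (0.3086 − 0.2303) / 0.04193 = 1.87 g/cm³

1.87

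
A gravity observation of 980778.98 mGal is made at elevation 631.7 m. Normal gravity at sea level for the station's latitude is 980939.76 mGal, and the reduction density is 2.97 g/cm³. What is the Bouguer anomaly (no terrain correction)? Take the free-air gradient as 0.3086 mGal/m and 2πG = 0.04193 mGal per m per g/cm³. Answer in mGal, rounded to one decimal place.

-44.5

Free-air correction = 0.3086 × 631.7 = 194.94 mGal
Free-air anomaly = 980778.98 − 980939.76 + (194.94) = 34.16 mGal
Bouguer slab correction = 0.04193 × 2.97 × 631.7 = 78.67 mGal
Simple Bouguer anomaly = 34.16 − (78.67) = -44.51 mGal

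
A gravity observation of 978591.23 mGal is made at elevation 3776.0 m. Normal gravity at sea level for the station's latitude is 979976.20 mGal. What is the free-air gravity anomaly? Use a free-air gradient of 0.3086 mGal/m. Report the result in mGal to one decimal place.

-219.7

Free-air correction = 0.3086 × 3776.0 = 1165.27 mGal
Free-air anomaly = 978591.23 − 979976.20 + (1165.27) = -219.70 mGal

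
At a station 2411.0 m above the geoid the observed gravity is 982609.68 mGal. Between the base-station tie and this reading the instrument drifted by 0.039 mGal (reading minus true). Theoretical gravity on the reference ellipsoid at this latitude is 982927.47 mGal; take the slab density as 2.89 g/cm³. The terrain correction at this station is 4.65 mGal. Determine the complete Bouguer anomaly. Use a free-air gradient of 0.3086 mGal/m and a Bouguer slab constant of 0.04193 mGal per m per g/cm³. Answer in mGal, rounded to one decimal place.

Drift-corrected reading = 982609.68 − (0.039) = 982609.641 mGal
Free-air correction = 0.3086 × 2411.0 = 744.03 mGal
Free-air anomaly = 982609.641 − 982927.47 + (744.03) = 426.201 mGal
Bouguer slab correction = 0.04193 × 2.89 × 2411.0 = 292.16 mGal
Simple Bouguer anomaly = 426.201 − (292.16) = 134.041 mGal
Complete Bouguer anomaly = 134.041 + 4.65 = 138.691 mGal

138.7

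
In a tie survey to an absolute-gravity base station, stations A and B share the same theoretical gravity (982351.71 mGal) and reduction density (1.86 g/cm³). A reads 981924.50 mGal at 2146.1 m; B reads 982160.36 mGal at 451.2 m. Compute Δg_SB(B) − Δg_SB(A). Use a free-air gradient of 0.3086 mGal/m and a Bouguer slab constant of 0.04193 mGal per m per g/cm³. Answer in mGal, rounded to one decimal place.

-155.0

Δg_SB(A) = 981924.50 − 982351.71 + 0.3086×2146.1 − 0.04193×1.86×2146.1 = 67.70 mGal
Δg_SB(B) = 982160.36 − 982351.71 + 0.3086×451.2 − 0.04193×1.86×451.2 = -87.30 mGal
Difference = -87.30 − (67.70) = -155.00 mGal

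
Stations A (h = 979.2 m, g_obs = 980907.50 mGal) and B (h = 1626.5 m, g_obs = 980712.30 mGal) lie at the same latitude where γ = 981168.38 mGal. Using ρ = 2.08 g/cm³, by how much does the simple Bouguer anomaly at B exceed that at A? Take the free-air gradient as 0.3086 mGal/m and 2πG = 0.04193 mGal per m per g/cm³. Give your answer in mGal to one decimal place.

-51.9

Δg_SB(A) = 980907.50 − 981168.38 + 0.3086×979.2 − 0.04193×2.08×979.2 = -44.10 mGal
Δg_SB(B) = 980712.30 − 981168.38 + 0.3086×1626.5 − 0.04193×2.08×1626.5 = -96.00 mGal
Difference = -96.00 − (-44.10) = -51.90 mGal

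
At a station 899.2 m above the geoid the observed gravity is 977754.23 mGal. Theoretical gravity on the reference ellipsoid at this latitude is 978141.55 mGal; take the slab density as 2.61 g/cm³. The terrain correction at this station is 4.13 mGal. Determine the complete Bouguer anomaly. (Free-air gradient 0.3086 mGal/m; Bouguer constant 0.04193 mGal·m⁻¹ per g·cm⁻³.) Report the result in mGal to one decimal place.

Free-air correction = 0.3086 × 899.2 = 277.49 mGal
Free-air anomaly = 977754.23 − 978141.55 + (277.49) = -109.83 mGal
Bouguer slab correction = 0.04193 × 2.61 × 899.2 = 98.41 mGal
Simple Bouguer anomaly = -109.83 − (98.41) = -208.24 mGal
Complete Bouguer anomaly = -208.24 + 4.13 = -204.11 mGal

-204.1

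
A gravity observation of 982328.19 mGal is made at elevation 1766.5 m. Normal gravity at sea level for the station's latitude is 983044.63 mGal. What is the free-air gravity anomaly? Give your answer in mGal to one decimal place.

Free-air correction = 0.3086 × 1766.5 = 545.14 mGal
Free-air anomaly = 982328.19 − 983044.63 + (545.14) = -171.30 mGal

-171.3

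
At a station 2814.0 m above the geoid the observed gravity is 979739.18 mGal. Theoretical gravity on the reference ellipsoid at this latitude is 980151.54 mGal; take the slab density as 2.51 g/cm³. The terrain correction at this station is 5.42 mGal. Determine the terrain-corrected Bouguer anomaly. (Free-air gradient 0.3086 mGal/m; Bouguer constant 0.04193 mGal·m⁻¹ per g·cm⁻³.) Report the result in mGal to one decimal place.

165.3

Free-air correction = 0.3086 × 2814.0 = 868.40 mGal
Free-air anomaly = 979739.18 − 980151.54 + (868.40) = 456.04 mGal
Bouguer slab correction = 0.04193 × 2.51 × 2814.0 = 296.16 mGal
Simple Bouguer anomaly = 456.04 − (296.16) = 159.88 mGal
Complete Bouguer anomaly = 159.88 + 5.42 = 165.30 mGal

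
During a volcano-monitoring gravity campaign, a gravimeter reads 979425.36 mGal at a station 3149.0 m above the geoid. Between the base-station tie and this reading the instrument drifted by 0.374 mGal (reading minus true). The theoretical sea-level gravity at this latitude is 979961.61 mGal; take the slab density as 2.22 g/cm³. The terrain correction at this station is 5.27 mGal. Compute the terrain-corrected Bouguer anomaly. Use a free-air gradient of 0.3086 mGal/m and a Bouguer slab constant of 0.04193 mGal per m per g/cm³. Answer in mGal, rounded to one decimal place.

Drift-corrected reading = 979425.36 − (0.374) = 979424.986 mGal
Free-air correction = 0.3086 × 3149.0 = 971.78 mGal
Free-air anomaly = 979424.986 − 979961.61 + (971.78) = 435.156 mGal
Bouguer slab correction = 0.04193 × 2.22 × 3149.0 = 293.12 mGal
Simple Bouguer anomaly = 435.156 − (293.12) = 142.036 mGal
Complete Bouguer anomaly = 142.036 + 5.27 = 147.306 mGal

147.3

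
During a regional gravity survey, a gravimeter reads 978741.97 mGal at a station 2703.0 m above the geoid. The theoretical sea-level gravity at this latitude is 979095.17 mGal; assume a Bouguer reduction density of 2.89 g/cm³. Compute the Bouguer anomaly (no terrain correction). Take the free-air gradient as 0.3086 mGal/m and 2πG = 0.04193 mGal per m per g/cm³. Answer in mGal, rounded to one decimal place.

Free-air correction = 0.3086 × 2703.0 = 834.15 mGal
Free-air anomaly = 978741.97 − 979095.17 + (834.15) = 480.95 mGal
Bouguer slab correction = 0.04193 × 2.89 × 2703.0 = 327.54 mGal
Simple Bouguer anomaly = 480.95 − (327.54) = 153.41 mGal

153.4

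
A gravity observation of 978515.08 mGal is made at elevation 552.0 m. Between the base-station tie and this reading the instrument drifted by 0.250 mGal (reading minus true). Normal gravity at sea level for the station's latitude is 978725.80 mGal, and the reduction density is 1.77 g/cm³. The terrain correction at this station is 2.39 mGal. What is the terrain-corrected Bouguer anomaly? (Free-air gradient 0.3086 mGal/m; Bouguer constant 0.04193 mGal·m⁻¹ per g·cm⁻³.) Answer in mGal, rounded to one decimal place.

-79.2

Drift-corrected reading = 978515.08 − (0.250) = 978514.830 mGal
Free-air correction = 0.3086 × 552.0 = 170.35 mGal
Free-air anomaly = 978514.830 − 978725.80 + (170.35) = -40.620 mGal
Bouguer slab correction = 0.04193 × 1.77 × 552.0 = 40.97 mGal
Simple Bouguer anomaly = -40.620 − (40.97) = -81.590 mGal
Complete Bouguer anomaly = -81.590 + 2.39 = -79.200 mGal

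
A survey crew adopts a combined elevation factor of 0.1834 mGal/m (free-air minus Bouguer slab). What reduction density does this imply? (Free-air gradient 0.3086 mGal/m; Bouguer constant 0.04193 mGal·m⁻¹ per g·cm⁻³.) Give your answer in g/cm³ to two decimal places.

0.1834 = 0.3086 − 0.04193 × ρ
ρ = (0.3086 − 0.1834) / 0.04193 = 2.99 g/cm³

2.99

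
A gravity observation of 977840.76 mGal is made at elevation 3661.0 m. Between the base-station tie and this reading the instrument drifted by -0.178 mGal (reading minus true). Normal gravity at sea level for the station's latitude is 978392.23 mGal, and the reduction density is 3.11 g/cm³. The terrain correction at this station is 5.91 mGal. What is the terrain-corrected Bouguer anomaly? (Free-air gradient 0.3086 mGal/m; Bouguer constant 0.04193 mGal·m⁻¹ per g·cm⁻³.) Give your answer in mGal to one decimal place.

Drift-corrected reading = 977840.76 − (-0.178) = 977840.938 mGal
Free-air correction = 0.3086 × 3661.0 = 1129.78 mGal
Free-air anomaly = 977840.938 − 978392.23 + (1129.78) = 578.488 mGal
Bouguer slab correction = 0.04193 × 3.11 × 3661.0 = 477.40 mGal
Simple Bouguer anomaly = 578.488 − (477.40) = 101.088 mGal
Complete Bouguer anomaly = 101.088 + 5.91 = 106.998 mGal

107.0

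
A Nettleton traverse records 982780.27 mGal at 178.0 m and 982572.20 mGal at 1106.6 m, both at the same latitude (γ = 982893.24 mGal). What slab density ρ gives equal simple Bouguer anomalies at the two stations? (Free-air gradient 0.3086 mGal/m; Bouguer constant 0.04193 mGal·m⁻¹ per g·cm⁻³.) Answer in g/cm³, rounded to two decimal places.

2.02

Δg_obs = 982572.20 − 982780.27 = -208.07 mGal over Δh = 1106.6 − 178.0 = 928.6 m
Equal Bouguer anomalies ⇒ Δg_obs + (0.3086 − 0.04193ρ)·Δh = 0
0.3086 − 0.04193ρ = −Δg_obs/Δh = 0.22407
ρ = (0.3086 − 0.22407) / 0.04193 = 2.02 g/cm³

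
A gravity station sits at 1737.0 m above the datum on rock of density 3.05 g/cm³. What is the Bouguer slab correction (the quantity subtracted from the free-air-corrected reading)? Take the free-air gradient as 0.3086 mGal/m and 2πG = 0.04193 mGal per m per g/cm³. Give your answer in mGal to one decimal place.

Bouguer slab correction = 0.04193 × 3.05 × 1737.0 = 222.1 mGal

222.1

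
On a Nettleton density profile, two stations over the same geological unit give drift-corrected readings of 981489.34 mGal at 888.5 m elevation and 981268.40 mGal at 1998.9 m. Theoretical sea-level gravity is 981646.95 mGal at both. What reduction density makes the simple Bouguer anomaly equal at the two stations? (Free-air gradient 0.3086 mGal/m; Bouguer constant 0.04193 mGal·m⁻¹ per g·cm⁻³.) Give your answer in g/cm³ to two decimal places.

Δg_obs = 981268.40 − 981489.34 = -220.94 mGal over Δh = 1998.9 − 888.5 = 1110.4 m
Equal Bouguer anomalies ⇒ Δg_obs + (0.3086 − 0.04193ρ)·Δh = 0
0.3086 − 0.04193ρ = −Δg_obs/Δh = 0.19897
ρ = (0.3086 − 0.19897) / 0.04193 = 2.61 g/cm³

2.61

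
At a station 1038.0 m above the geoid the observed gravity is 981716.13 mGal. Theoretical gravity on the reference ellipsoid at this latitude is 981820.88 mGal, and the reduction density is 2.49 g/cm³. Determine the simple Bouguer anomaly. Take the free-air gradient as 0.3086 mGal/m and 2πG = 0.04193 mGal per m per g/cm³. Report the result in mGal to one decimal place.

107.2

Free-air correction = 0.3086 × 1038.0 = 320.33 mGal
Free-air anomaly = 981716.13 − 981820.88 + (320.33) = 215.58 mGal
Bouguer slab correction = 0.04193 × 2.49 × 1038.0 = 108.37 mGal
Simple Bouguer anomaly = 215.58 − (108.37) = 107.21 mGal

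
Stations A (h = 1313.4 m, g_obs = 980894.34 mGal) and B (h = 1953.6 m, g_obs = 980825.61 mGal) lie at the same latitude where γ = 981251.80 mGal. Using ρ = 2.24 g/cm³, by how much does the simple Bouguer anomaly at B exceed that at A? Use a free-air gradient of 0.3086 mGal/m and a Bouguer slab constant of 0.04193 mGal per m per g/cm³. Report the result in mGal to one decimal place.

Δg_SB(A) = 980894.34 − 981251.80 + 0.3086×1313.4 − 0.04193×2.24×1313.4 = -75.50 mGal
Δg_SB(B) = 980825.61 − 981251.80 + 0.3086×1953.6 − 0.04193×2.24×1953.6 = -6.80 mGal
Difference = -6.80 − (-75.50) = 68.70 mGal

68.7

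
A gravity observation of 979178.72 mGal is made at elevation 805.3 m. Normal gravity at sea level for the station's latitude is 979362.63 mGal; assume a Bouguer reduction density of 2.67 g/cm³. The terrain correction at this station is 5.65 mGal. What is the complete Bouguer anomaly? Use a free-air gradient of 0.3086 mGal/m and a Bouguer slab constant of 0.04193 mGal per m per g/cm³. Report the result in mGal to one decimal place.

Free-air correction = 0.3086 × 805.3 = 248.52 mGal
Free-air anomaly = 979178.72 − 979362.63 + (248.52) = 64.61 mGal
Bouguer slab correction = 0.04193 × 2.67 × 805.3 = 90.16 mGal
Simple Bouguer anomaly = 64.61 − (90.16) = -25.55 mGal
Complete Bouguer anomaly = -25.55 + 5.65 = -19.90 mGal

-19.9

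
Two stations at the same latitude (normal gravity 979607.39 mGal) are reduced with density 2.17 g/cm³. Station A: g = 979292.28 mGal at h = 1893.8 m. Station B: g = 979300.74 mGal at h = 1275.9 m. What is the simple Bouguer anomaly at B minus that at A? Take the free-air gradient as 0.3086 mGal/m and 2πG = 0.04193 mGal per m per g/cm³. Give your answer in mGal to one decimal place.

-126.0

Δg_SB(A) = 979292.28 − 979607.39 + 0.3086×1893.8 − 0.04193×2.17×1893.8 = 97.00 mGal
Δg_SB(B) = 979300.74 − 979607.39 + 0.3086×1275.9 − 0.04193×2.17×1275.9 = -29.00 mGal
Difference = -29.00 − (97.00) = -126.00 mGal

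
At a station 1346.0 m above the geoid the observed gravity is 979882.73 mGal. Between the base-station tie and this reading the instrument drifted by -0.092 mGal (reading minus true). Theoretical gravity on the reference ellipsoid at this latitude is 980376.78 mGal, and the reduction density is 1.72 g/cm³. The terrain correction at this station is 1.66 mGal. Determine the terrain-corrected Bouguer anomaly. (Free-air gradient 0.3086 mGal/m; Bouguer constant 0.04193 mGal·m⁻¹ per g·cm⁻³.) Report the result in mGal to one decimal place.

Drift-corrected reading = 979882.73 − (-0.092) = 979882.822 mGal
Free-air correction = 0.3086 × 1346.0 = 415.38 mGal
Free-air anomaly = 979882.822 − 980376.78 + (415.38) = -78.578 mGal
Bouguer slab correction = 0.04193 × 1.72 × 1346.0 = 97.07 mGal
Simple Bouguer anomaly = -78.578 − (97.07) = -175.648 mGal
Complete Bouguer anomaly = -175.648 + 1.66 = -173.988 mGal

-174.0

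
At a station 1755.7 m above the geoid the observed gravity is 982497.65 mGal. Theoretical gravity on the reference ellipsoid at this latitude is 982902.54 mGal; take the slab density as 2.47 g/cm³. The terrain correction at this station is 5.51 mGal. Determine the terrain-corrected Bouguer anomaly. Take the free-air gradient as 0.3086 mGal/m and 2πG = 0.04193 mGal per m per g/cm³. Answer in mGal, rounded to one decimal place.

-39.4

Free-air correction = 0.3086 × 1755.7 = 541.81 mGal
Free-air anomaly = 982497.65 − 982902.54 + (541.81) = 136.92 mGal
Bouguer slab correction = 0.04193 × 2.47 × 1755.7 = 181.83 mGal
Simple Bouguer anomaly = 136.92 − (181.83) = -44.91 mGal
Complete Bouguer anomaly = -44.91 + 5.51 = -39.40 mGal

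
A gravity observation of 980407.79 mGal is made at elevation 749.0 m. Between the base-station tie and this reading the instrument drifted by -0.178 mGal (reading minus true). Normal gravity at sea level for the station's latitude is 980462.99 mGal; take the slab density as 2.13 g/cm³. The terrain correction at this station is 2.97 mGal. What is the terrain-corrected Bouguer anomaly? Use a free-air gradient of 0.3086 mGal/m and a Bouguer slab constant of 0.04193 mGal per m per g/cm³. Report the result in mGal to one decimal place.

Drift-corrected reading = 980407.79 − (-0.178) = 980407.968 mGal
Free-air correction = 0.3086 × 749.0 = 231.14 mGal
Free-air anomaly = 980407.968 − 980462.99 + (231.14) = 176.118 mGal
Bouguer slab correction = 0.04193 × 2.13 × 749.0 = 66.89 mGal
Simple Bouguer anomaly = 176.118 − (66.89) = 109.228 mGal
Complete Bouguer anomaly = 109.228 + 2.97 = 112.198 mGal

112.2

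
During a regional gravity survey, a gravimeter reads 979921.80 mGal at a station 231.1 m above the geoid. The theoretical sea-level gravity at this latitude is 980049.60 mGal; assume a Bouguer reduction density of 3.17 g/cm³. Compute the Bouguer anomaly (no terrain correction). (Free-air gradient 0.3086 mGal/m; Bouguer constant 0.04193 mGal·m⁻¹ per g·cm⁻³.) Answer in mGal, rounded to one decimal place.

Free-air correction = 0.3086 × 231.1 = 71.32 mGal
Free-air anomaly = 979921.80 − 980049.60 + (71.32) = -56.48 mGal
Bouguer slab correction = 0.04193 × 3.17 × 231.1 = 30.72 mGal
Simple Bouguer anomaly = -56.48 − (30.72) = -87.20 mGal

-87.2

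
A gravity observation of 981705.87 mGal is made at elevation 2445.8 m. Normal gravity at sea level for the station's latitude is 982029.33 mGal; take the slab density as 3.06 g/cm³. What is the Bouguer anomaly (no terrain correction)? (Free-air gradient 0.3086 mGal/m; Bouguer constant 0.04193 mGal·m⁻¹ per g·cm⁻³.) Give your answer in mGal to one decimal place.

117.5

Free-air correction = 0.3086 × 2445.8 = 754.77 mGal
Free-air anomaly = 981705.87 − 982029.33 + (754.77) = 431.31 mGal
Bouguer slab correction = 0.04193 × 3.06 × 2445.8 = 313.81 mGal
Simple Bouguer anomaly = 431.31 − (313.81) = 117.50 mGal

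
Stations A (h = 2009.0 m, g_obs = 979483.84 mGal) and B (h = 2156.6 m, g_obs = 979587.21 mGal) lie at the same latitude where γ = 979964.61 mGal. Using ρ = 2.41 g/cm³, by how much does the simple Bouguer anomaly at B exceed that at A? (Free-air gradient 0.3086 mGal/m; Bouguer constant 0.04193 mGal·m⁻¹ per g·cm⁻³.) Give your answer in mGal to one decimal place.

Δg_SB(A) = 979483.84 − 979964.61 + 0.3086×2009.0 − 0.04193×2.41×2009.0 = -63.80 mGal
Δg_SB(B) = 979587.21 − 979964.61 + 0.3086×2156.6 − 0.04193×2.41×2156.6 = 70.20 mGal
Difference = 70.20 − (-63.80) = 134.00 mGal

134.0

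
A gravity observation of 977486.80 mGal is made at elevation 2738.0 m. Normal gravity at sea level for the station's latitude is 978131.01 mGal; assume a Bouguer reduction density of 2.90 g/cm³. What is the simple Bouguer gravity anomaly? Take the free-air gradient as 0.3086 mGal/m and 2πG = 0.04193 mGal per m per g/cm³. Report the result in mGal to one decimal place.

Free-air correction = 0.3086 × 2738.0 = 844.95 mGal
Free-air anomaly = 977486.80 − 978131.01 + (844.95) = 200.74 mGal
Bouguer slab correction = 0.04193 × 2.90 × 2738.0 = 332.93 mGal
Simple Bouguer anomaly = 200.74 − (332.93) = -132.19 mGal

-132.2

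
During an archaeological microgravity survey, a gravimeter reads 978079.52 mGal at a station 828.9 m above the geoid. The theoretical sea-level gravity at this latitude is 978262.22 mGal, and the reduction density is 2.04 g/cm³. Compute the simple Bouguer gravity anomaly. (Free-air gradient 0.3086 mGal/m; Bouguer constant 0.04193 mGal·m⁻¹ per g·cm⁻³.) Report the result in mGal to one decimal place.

Free-air correction = 0.3086 × 828.9 = 255.80 mGal
Free-air anomaly = 978079.52 − 978262.22 + (255.80) = 73.10 mGal
Bouguer slab correction = 0.04193 × 2.04 × 828.9 = 70.90 mGal
Simple Bouguer anomaly = 73.10 − (70.90) = 2.20 mGal

2.2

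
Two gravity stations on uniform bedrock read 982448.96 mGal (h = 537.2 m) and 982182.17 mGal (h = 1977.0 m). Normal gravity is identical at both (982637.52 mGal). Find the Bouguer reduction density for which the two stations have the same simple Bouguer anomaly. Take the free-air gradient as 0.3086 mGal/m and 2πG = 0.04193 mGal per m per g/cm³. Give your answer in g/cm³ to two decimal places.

Δg_obs = 982182.17 − 982448.96 = -266.79 mGal over Δh = 1977.0 − 537.2 = 1439.8 m
Equal Bouguer anomalies ⇒ Δg_obs + (0.3086 − 0.04193ρ)·Δh = 0
0.3086 − 0.04193ρ = −Δg_obs/Δh = 0.18530
ρ = (0.3086 − 0.18530) / 0.04193 = 2.94 g/cm³

2.94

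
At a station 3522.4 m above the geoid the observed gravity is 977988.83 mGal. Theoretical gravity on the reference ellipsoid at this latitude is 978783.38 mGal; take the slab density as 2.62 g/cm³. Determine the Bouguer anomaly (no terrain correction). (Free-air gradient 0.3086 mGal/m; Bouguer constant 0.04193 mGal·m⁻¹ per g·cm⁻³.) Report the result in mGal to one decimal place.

Free-air correction = 0.3086 × 3522.4 = 1087.01 mGal
Free-air anomaly = 977988.83 − 978783.38 + (1087.01) = 292.46 mGal
Bouguer slab correction = 0.04193 × 2.62 × 3522.4 = 386.96 mGal
Simple Bouguer anomaly = 292.46 − (386.96) = -94.50 mGal

-94.5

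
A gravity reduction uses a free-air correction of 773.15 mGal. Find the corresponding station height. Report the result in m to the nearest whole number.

2505

h = 773.15 / 0.3086 = 2505.35 m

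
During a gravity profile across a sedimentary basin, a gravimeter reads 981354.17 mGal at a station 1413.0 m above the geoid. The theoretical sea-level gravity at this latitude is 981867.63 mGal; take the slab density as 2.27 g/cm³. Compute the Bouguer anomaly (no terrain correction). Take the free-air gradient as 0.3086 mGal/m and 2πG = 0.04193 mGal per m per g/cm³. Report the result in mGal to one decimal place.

-211.9

Free-air correction = 0.3086 × 1413.0 = 436.05 mGal
Free-air anomaly = 981354.17 − 981867.63 + (436.05) = -77.41 mGal
Bouguer slab correction = 0.04193 × 2.27 × 1413.0 = 134.49 mGal
Simple Bouguer anomaly = -77.41 − (134.49) = -211.90 mGal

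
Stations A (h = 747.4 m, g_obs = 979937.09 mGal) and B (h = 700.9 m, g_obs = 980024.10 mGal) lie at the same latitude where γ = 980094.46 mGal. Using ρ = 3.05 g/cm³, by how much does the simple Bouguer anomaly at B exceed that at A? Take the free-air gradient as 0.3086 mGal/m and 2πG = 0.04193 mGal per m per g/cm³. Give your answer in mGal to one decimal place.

Δg_SB(A) = 979937.09 − 980094.46 + 0.3086×747.4 − 0.04193×3.05×747.4 = -22.30 mGal
Δg_SB(B) = 980024.10 − 980094.46 + 0.3086×700.9 − 0.04193×3.05×700.9 = 56.30 mGal
Difference = 56.30 − (-22.30) = 78.60 mGal

78.6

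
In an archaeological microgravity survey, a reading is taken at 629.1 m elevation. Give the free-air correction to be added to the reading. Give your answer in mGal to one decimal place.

194.1

Free-air correction = 0.3086 × 629.1 = 194.1 mGal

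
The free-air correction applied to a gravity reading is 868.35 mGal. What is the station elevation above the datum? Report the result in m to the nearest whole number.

2814

h = 868.35 / 0.3086 = 2813.84 m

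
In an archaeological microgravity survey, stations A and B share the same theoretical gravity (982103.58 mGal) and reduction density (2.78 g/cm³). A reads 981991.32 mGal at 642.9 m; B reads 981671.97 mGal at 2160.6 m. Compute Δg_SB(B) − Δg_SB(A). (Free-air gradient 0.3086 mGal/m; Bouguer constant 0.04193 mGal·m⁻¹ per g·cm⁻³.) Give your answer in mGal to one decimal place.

Δg_SB(A) = 981991.32 − 982103.58 + 0.3086×642.9 − 0.04193×2.78×642.9 = 11.20 mGal
Δg_SB(B) = 981671.97 − 982103.58 + 0.3086×2160.6 − 0.04193×2.78×2160.6 = -16.70 mGal
Difference = -16.70 − (11.20) = -27.90 mGal

-27.9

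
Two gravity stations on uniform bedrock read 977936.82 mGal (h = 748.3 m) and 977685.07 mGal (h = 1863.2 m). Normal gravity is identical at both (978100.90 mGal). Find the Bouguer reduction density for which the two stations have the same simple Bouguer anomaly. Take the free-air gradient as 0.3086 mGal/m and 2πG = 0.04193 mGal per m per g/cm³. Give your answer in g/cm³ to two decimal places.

1.97

Δg_obs = 977685.07 − 977936.82 = -251.75 mGal over Δh = 1863.2 − 748.3 = 1114.9 m
Equal Bouguer anomalies ⇒ Δg_obs + (0.3086 − 0.04193ρ)·Δh = 0
0.3086 − 0.04193ρ = −Δg_obs/Δh = 0.22581
ρ = (0.3086 − 0.22581) / 0.04193 = 1.97 g/cm³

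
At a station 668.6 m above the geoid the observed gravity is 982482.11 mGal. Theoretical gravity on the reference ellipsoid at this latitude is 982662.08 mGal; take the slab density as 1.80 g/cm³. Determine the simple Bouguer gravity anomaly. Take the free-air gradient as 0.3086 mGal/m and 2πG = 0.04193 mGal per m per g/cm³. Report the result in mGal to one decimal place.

-24.1

Free-air correction = 0.3086 × 668.6 = 206.33 mGal
Free-air anomaly = 982482.11 − 982662.08 + (206.33) = 26.36 mGal
Bouguer slab correction = 0.04193 × 1.80 × 668.6 = 50.46 mGal
Simple Bouguer anomaly = 26.36 − (50.46) = -24.10 mGal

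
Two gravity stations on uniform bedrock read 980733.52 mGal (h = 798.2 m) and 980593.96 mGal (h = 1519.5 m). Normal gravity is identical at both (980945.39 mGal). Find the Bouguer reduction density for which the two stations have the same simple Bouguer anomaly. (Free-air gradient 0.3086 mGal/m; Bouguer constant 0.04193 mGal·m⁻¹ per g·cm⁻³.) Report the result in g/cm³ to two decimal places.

Δg_obs = 980593.96 − 980733.52 = -139.56 mGal over Δh = 1519.5 − 798.2 = 721.3 m
Equal Bouguer anomalies ⇒ Δg_obs + (0.3086 − 0.04193ρ)·Δh = 0
0.3086 − 0.04193ρ = −Δg_obs/Δh = 0.19348
ρ = (0.3086 − 0.19348) / 0.04193 = 2.75 g/cm³

2.75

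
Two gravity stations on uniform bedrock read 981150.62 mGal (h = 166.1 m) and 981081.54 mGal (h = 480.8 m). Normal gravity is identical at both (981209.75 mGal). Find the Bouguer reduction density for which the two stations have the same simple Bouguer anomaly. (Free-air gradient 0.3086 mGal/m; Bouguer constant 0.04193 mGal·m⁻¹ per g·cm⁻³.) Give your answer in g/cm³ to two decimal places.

Δg_obs = 981081.54 − 981150.62 = -69.08 mGal over Δh = 480.8 − 166.1 = 314.7 m
Equal Bouguer anomalies ⇒ Δg_obs + (0.3086 − 0.04193ρ)·Δh = 0
0.3086 − 0.04193ρ = −Δg_obs/Δh = 0.21951
ρ = (0.3086 − 0.21951) / 0.04193 = 2.12 g/cm³

2.12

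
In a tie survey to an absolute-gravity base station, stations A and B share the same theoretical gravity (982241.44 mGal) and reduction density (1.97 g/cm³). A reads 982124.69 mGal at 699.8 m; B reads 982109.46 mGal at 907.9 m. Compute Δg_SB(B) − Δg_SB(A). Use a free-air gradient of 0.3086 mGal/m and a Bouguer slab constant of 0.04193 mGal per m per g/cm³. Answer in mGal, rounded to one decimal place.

31.8

Δg_SB(A) = 982124.69 − 982241.44 + 0.3086×699.8 − 0.04193×1.97×699.8 = 41.40 mGal
Δg_SB(B) = 982109.46 − 982241.44 + 0.3086×907.9 − 0.04193×1.97×907.9 = 73.20 mGal
Difference = 73.20 − (41.40) = 31.80 mGal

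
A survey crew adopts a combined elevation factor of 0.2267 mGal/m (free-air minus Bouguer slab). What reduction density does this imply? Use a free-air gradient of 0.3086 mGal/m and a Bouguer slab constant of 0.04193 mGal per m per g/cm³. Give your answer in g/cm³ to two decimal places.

1.95

0.2267 = 0.3086 − 0.04193 × ρ
ρ = (0.3086 − 0.2267) / 0.04193 = 1.95 g/cm³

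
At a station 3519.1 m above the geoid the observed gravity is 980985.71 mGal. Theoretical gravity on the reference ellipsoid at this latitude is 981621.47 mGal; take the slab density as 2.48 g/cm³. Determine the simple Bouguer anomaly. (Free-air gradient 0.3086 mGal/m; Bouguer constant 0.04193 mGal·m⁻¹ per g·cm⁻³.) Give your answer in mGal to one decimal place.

Free-air correction = 0.3086 × 3519.1 = 1085.99 mGal
Free-air anomaly = 980985.71 − 981621.47 + (1085.99) = 450.23 mGal
Bouguer slab correction = 0.04193 × 2.48 × 3519.1 = 365.94 mGal
Simple Bouguer anomaly = 450.23 − (365.94) = 84.29 mGal

84.3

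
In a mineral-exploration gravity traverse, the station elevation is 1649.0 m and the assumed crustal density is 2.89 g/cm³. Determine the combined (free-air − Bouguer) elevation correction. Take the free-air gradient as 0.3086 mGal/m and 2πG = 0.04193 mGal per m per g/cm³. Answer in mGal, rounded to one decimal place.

Combined gradient = 0.3086 − 0.04193 × 2.89 = 0.1874223 mGal/m
Combined elevation correction = 0.1874223 × 1649.0 = 309.1 mGal

309.1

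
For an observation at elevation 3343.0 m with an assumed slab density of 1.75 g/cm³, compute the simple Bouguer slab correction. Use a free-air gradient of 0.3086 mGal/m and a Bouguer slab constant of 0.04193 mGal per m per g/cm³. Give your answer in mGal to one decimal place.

245.3

Bouguer slab correction = 0.04193 × 1.75 × 3343.0 = 245.3 mGal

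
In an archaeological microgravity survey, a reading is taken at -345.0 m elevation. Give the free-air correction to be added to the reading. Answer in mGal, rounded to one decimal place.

-106.5

Free-air correction = 0.3086 × -345.0 = -106.5 mGal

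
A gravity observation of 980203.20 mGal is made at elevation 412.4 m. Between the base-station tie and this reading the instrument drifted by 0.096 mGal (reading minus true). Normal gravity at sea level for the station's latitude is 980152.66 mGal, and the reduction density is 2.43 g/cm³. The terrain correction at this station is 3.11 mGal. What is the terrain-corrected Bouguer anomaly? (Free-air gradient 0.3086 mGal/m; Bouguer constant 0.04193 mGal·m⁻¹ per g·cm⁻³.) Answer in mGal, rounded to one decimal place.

Drift-corrected reading = 980203.20 − (0.096) = 980203.104 mGal
Free-air correction = 0.3086 × 412.4 = 127.27 mGal
Free-air anomaly = 980203.104 − 980152.66 + (127.27) = 177.714 mGal
Bouguer slab correction = 0.04193 × 2.43 × 412.4 = 42.02 mGal
Simple Bouguer anomaly = 177.714 − (42.02) = 135.694 mGal
Complete Bouguer anomaly = 135.694 + 3.11 = 138.804 mGal

138.8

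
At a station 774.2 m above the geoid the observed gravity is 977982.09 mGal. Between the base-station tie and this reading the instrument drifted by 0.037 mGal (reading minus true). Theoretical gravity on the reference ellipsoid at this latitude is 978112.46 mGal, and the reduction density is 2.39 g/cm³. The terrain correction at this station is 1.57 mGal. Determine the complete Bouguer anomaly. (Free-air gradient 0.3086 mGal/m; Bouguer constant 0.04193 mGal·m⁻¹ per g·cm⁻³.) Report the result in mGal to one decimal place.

Drift-corrected reading = 977982.09 − (0.037) = 977982.053 mGal
Free-air correction = 0.3086 × 774.2 = 238.92 mGal
Free-air anomaly = 977982.053 − 978112.46 + (238.92) = 108.513 mGal
Bouguer slab correction = 0.04193 × 2.39 × 774.2 = 77.58 mGal
Simple Bouguer anomaly = 108.513 − (77.58) = 30.933 mGal
Complete Bouguer anomaly = 30.933 + 1.57 = 32.503 mGal

32.5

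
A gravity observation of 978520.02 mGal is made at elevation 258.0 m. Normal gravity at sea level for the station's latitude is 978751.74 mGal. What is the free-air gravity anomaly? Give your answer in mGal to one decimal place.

-152.1

Free-air correction = 0.3086 × 258.0 = 79.62 mGal
Free-air anomaly = 978520.02 − 978751.74 + (79.62) = -152.10 mGal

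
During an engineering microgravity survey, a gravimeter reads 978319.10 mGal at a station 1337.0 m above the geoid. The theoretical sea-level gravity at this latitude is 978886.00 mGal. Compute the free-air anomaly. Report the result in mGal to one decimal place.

-154.3

Free-air correction = 0.3086 × 1337.0 = 412.60 mGal
Free-air anomaly = 978319.10 − 978886.00 + (412.60) = -154.30 mGal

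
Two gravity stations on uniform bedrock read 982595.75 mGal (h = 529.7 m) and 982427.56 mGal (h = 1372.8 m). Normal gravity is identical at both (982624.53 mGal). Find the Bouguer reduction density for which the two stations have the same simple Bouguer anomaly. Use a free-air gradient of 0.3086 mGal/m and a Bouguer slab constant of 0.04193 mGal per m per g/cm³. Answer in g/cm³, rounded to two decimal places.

2.60

Δg_obs = 982427.56 − 982595.75 = -168.19 mGal over Δh = 1372.8 − 529.7 = 843.1 m
Equal Bouguer anomalies ⇒ Δg_obs + (0.3086 − 0.04193ρ)·Δh = 0
0.3086 − 0.04193ρ = −Δg_obs/Δh = 0.19949
ρ = (0.3086 − 0.19949) / 0.04193 = 2.60 g/cm³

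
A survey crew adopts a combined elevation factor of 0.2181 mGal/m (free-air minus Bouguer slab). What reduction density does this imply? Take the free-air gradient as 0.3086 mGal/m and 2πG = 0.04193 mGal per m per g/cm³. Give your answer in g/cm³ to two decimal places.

0.2181 = 0.3086 − 0.04193 × ρ
ρ = (0.3086 − 0.2181) / 0.04193 = 2.16 g/cm³

2.16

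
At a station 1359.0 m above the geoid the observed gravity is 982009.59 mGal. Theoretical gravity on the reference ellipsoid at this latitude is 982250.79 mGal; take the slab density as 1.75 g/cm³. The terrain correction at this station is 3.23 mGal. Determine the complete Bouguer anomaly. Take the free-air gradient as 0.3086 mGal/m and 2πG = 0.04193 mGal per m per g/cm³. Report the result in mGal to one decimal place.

81.7

Free-air correction = 0.3086 × 1359.0 = 419.39 mGal
Free-air anomaly = 982009.59 − 982250.79 + (419.39) = 178.19 mGal
Bouguer slab correction = 0.04193 × 1.75 × 1359.0 = 99.72 mGal
Simple Bouguer anomaly = 178.19 − (99.72) = 78.47 mGal
Complete Bouguer anomaly = 78.47 + 3.23 = 81.70 mGal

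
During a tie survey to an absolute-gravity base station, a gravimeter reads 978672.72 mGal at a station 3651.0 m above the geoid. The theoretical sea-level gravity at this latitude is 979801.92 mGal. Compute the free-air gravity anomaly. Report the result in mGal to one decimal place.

Free-air correction = 0.3086 × 3651.0 = 1126.70 mGal
Free-air anomaly = 978672.72 − 979801.92 + (1126.70) = -2.50 mGal

-2.5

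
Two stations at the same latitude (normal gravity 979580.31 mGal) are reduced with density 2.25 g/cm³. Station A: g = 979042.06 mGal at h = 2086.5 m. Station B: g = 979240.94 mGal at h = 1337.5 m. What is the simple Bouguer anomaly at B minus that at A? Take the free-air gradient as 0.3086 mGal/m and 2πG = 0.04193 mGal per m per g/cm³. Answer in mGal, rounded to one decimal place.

38.4

Δg_SB(A) = 979042.06 − 979580.31 + 0.3086×2086.5 − 0.04193×2.25×2086.5 = -91.20 mGal
Δg_SB(B) = 979240.94 − 979580.31 + 0.3086×1337.5 − 0.04193×2.25×1337.5 = -52.80 mGal
Difference = -52.80 − (-91.20) = 38.40 mGal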